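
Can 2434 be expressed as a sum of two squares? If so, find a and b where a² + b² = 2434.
15² + 47² (a=15, b=47)

Factorization: 2434 = 2 × 1217
By Fermat: n is sum of two squares iff every prime p ≡ 3 (mod 4) appears to even power.
All primes ≡ 3 (mod 4) appear to even power.
Search a = 0, 1, 2, … for 2434 - a² a perfect square: first hit at a = 15: 2434 - 225 = 2209 = 47².
2434 = 15² + 47² = 225 + 2209 ✓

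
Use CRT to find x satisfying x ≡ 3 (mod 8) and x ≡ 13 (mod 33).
211

Using Chinese Remainder Theorem:
M = 8 × 33 = 264
M1 = 33, M2 = 8
y1 = 33^(-1) mod 8 = 1
y2 = 8^(-1) mod 33 = 29
x = (3×33×1 + 13×8×29) mod 264 = 211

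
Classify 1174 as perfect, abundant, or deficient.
deficient

Proper divisors of 1174: sum = 1 + 2 + 587 = 590
Since 590 < 1174, 1174 is deficient.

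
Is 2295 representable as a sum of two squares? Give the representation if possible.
Not possible

Factorization: 2295 = 3^3 × 5 × 17
By Fermat: n is sum of two squares iff every prime p ≡ 3 (mod 4) appears to even power.
Prime(s) ≡ 3 (mod 4) with odd exponent: [(3, 3)]
Therefore 2295 cannot be expressed as a² + b².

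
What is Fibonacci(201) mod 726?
430

Matrix identity: Q^n = [[F_(n+1), F_n], [F_n, F_(n-1)]] with Q = [[1,1],[1,0]].
n = 201 = 11001001₂. Square-and-multiply, entries mod 726:
Q^1 = [[1,1],[1,0]]
Q^3 = (Q^1)²·Q = [[3,2],[2,1]]
Q^6 = (Q^3)² = [[13,8],[8,5]]
Q^12 = (Q^6)² = [[233,144],[144,89]]
Q^25 = (Q^12)²·Q = [[151,247],[247,630]]
Q^50 = (Q^25)² = [[320,517],[517,529]]
Q^100 = (Q^50)² = [[155,429],[429,452]]
Q^201 = (Q^100)²·Q = [[199,430],[430,495]]
F_201 mod 726 = Q^201[0][1] = 430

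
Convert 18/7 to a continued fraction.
[2; 1, 1, 3]

Euclidean algorithm steps:
18 = 2 × 7 + 4
7 = 1 × 4 + 3
4 = 1 × 3 + 1
3 = 3 × 1 + 0
Continued fraction: [2; 1, 1, 3]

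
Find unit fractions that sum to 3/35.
1/12 + 1/420

Greedy algorithm:
3/35: ceiling(35/3) = 12, use 1/12
1/420: ceiling(420/1) = 420, use 1/420
Result: 3/35 = 1/12 + 1/420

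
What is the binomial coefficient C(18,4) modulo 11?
2

Using Lucas' theorem:
Write n=18 and k=4 in base 11:
n in base 11: [1, 7]
k in base 11: [0, 4]
C(18,4) mod 11 = ∏ C(n_i, k_i) mod 11
Digit binomials (mod 11): C(1,0) = 1; C(7,4) = 35 ≡ 2
Product: 1 × 2 = 2 ≡ 2 (mod 11)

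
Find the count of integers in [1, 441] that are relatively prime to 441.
252

441 = 3^2 × 7^2
φ(n) = n × ∏(1 - 1/p) for each prime p dividing n
φ(441) = 441 × (1 - 1/3) × (1 - 1/7) = 252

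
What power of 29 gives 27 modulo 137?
9

Baby-step giant-step with step n = ⌈√137⌉ = 12.
Baby steps 29^j mod 137 (j:value) for j=0..11: 0:1, 1:29, 2:19, 3:3, 4:87, 5:57, 6:9, 7:124, 8:34, 9:27, 10:98, 11:102.
h = 27 is already in the table at j=9, so x = 9.
Check: 29^9 ≡ 27 (mod 137).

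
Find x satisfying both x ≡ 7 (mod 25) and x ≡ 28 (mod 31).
307

Using Chinese Remainder Theorem:
M = 25 × 31 = 775
M1 = 31, M2 = 25
y1 = 31^(-1) mod 25 = 21
y2 = 25^(-1) mod 31 = 5
x = (7×31×21 + 28×25×5) mod 775 = 307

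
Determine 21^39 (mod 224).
189

Repeated squaring. Binary of 39 = 100111.
21^1 ≡ 21 (mod 224); 21^2 ≡ 217 (mod 224); 21^4 ≡ 49 (mod 224); 21^8 ≡ 161 (mod 224); 21^16 ≡ 161 (mod 224); 21^32 ≡ 161 (mod 224)
21^39 = 21^1 × 21^2 × 21^4 × 21^32 ≡ 189 (mod 224)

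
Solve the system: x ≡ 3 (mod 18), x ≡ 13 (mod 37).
309

Using Chinese Remainder Theorem:
M = 18 × 37 = 666
M1 = 37, M2 = 18
y1 = 37^(-1) mod 18 = 1
y2 = 18^(-1) mod 37 = 35
x = (3×37×1 + 13×18×35) mod 666 = 309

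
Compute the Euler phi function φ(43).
42

43 = 43
φ(n) = n × ∏(1 - 1/p) for each prime p dividing n
φ(43) = 43 × (1 - 1/43) = 42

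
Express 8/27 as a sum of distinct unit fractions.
1/4 + 1/22 + 1/1188

Greedy algorithm:
8/27: ceiling(27/8) = 4, use 1/4
5/108: ceiling(108/5) = 22, use 1/22
1/1188: ceiling(1188/1) = 1188, use 1/1188
Result: 8/27 = 1/4 + 1/22 + 1/1188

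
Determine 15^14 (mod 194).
99

Repeated squaring. Binary of 14 = 1110.
15^1 ≡ 15 (mod 194); 15^2 ≡ 31 (mod 194); 15^4 ≡ 185 (mod 194); 15^8 ≡ 81 (mod 194)
15^14 = 15^2 × 15^4 × 15^8 ≡ 99 (mod 194)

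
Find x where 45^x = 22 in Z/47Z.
41

Baby-step giant-step with step n = ⌈√47⌉ = 7.
Baby steps 45^j mod 47 (j:value) for j=0..6: 0:1, 1:45, 2:4, 3:39, 4:16, 5:15, 6:17.
Giant-step multiplier: 45^(-7) ≡ 45^(46-7) = 45^39 ≡ 29 (mod 47).
Giant steps γ_i = 22·29^i mod 47: γ_0=22, γ_1=27, γ_2=31, γ_3=6, γ_4=33, γ_5=17 (in table at j=6).
x = i·n + j = 5·7 + 6 = 41.
Check: 45^41 ≡ 22 (mod 47).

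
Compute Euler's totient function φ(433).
432

433 = 433
φ(n) = n × ∏(1 - 1/p) for each prime p dividing n
φ(433) = 433 × (1 - 1/433) = 432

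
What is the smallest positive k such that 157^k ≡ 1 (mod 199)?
33

199 is prime, so ord(157) divides φ(199) = 198.
Divisors of 198: 1, 2, 3, 6, 9, 11, 18, 22, 33, 66, 99, 198.
Repeated squaring: 157^1 ≡ 157, 157^2 ≡ 172, 157^4 ≡ 132, 157^8 ≡ 111, 157^16 ≡ 182, 157^32 ≡ 90, 157^64 ≡ 140, 157^128 ≡ 98 (mod 199).
Test 157^d mod 199 for each divisor d in increasing order:
157^1 ≡ 157
157^2 ≡ 172
157^3 = 157^2·157^1 ≡ 139
157^6 = 157^4·157^2 ≡ 18
157^9 = 157^8·157^1 ≡ 114
157^11 = 157^8·157^2·157^1 ≡ 106
157^18 = 157^16·157^2 ≡ 61
157^22 = 157^16·157^4·157^2 ≡ 92
157^33 = 157^32·157^1 ≡ 1  ← first divisor giving 1
The order is 33.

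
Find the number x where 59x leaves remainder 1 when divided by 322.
131

gcd(59, 322) = 1, so the inverse exists.
Extended Euclidean algorithm on (322, 59):
322 = 5 × 59 + 27  ⟹  27 = (1)·322 + (-5)·59
59 = 2 × 27 + 5  ⟹  5 = (-2)·322 + (11)·59
27 = 5 × 5 + 2  ⟹  2 = (11)·322 + (-60)·59
5 = 2 × 2 + 1  ⟹  1 = (-24)·322 + (131)·59
So (131)·59 ≡ 1 (mod 322), i.e. 59^(-1) ≡ 131 (mod 322).
Check: 59 × 131 = 7729 ≡ 1 (mod 322)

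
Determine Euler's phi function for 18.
6

18 = 2 × 3^2
φ(n) = n × ∏(1 - 1/p) for each prime p dividing n
φ(18) = 18 × (1 - 1/2) × (1 - 1/3) = 6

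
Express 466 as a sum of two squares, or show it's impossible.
5² + 21² (a=5, b=21)

Factorization: 466 = 2 × 233
By Fermat: n is sum of two squares iff every prime p ≡ 3 (mod 4) appears to even power.
All primes ≡ 3 (mod 4) appear to even power.
Search a = 0, 1, 2, … for 466 - a² a perfect square: first hit at a = 5: 466 - 25 = 441 = 21².
466 = 5² + 21² = 25 + 441 ✓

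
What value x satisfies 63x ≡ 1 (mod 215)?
157

gcd(63, 215) = 1, so the inverse exists.
Extended Euclidean algorithm on (215, 63):
215 = 3 × 63 + 26  ⟹  26 = (1)·215 + (-3)·63
63 = 2 × 26 + 11  ⟹  11 = (-2)·215 + (7)·63
26 = 2 × 11 + 4  ⟹  4 = (5)·215 + (-17)·63
11 = 2 × 4 + 3  ⟹  3 = (-12)·215 + (41)·63
4 = 1 × 3 + 1  ⟹  1 = (17)·215 + (-58)·63
So (-58)·63 ≡ 1 (mod 215), i.e. 63^(-1) ≡ -58 ≡ 157 (mod 215).
Check: 63 × 157 = 9891 ≡ 1 (mod 215)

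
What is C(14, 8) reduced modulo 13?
0

Using Lucas' theorem:
Write n=14 and k=8 in base 13:
n in base 13: [1, 1]
k in base 13: [0, 8]
C(14,8) mod 13 = ∏ C(n_i, k_i) mod 13
Digit binomials (mod 13): C(1,0) = 1; C(1,8) = 0 (k_i > n_i)
Product: 1 × 0 = 0 ≡ 0 (mod 13)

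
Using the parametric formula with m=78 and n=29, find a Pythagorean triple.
(5243, 4524, 6925)

Euclid's formula: a = m² - n², b = 2mn, c = m² + n²
m = 78, n = 29
a = 78² - 29² = 6084 - 841 = 5243
b = 2 × 78 × 29 = 4524
c = 78² + 29² = 6084 + 841 = 6925
Verification: 5243² + 4524² = 27489049 + 20466576 = 47955625 = 6925² ✓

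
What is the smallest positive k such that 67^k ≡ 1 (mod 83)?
82

83 is prime, so ord(67) divides φ(83) = 82.
Divisors of 82: 1, 2, 41, 82.
Repeated squaring: 67^1 ≡ 67, 67^2 ≡ 7, 67^4 ≡ 49, 67^8 ≡ 77, 67^16 ≡ 36, 67^32 ≡ 51, 67^64 ≡ 28 (mod 83).
Test 67^d mod 83 for each divisor d in increasing order:
67^1 ≡ 67
67^2 ≡ 7
67^41 = 67^32·67^8·67^1 ≡ 82
67^82 = 67^64·67^16·67^2 ≡ 1  ← first divisor giving 1
The order is 82.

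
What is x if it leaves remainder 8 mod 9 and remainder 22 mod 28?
134

Using Chinese Remainder Theorem:
M = 9 × 28 = 252
M1 = 28, M2 = 9
y1 = 28^(-1) mod 9 = 1
y2 = 9^(-1) mod 28 = 25
x = (8×28×1 + 22×9×25) mod 252 = 134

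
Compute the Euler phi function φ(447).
296

447 = 3 × 149
φ(n) = n × ∏(1 - 1/p) for each prime p dividing n
φ(447) = 447 × (1 - 1/3) × (1 - 1/149) = 296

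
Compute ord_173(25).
86

173 is prime, so ord(25) divides φ(173) = 172.
Divisors of 172: 1, 2, 4, 43, 86, 172.
Repeated squaring: 25^1 ≡ 25, 25^2 ≡ 106, 25^4 ≡ 164, 25^8 ≡ 81, 25^16 ≡ 160, 25^32 ≡ 169, 25^64 ≡ 16, 25^128 ≡ 83 (mod 173).
Test 25^d mod 173 for each divisor d in increasing order:
25^1 ≡ 25
25^2 ≡ 106
25^4 ≡ 164
25^43 = 25^32·25^8·25^2·25^1 ≡ 172
25^86 = 25^64·25^16·25^4·25^2 ≡ 1  ← first divisor giving 1
The order is 86.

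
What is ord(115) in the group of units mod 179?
178

179 is prime, so ord(115) divides φ(179) = 178.
Divisors of 178: 1, 2, 89, 178.
Repeated squaring: 115^1 ≡ 115, 115^2 ≡ 158, 115^4 ≡ 83, 115^8 ≡ 87, 115^16 ≡ 51, 115^32 ≡ 95, 115^64 ≡ 75, 115^128 ≡ 76 (mod 179).
Test 115^d mod 179 for each divisor d in increasing order:
115^1 ≡ 115
115^2 ≡ 158
115^89 = 115^64·115^16·115^8·115^1 ≡ 178
115^178 = 115^128·115^32·115^16·115^2 ≡ 1  ← first divisor giving 1
The order is 178.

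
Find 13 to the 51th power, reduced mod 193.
182

Repeated squaring. Binary of 51 = 110011.
13^1 ≡ 13 (mod 193); 13^2 ≡ 169 (mod 193); 13^4 ≡ 190 (mod 193); 13^8 ≡ 9 (mod 193); 13^16 ≡ 81 (mod 193); 13^32 ≡ 192 (mod 193)
13^51 = 13^1 × 13^2 × 13^16 × 13^32 ≡ 182 (mod 193)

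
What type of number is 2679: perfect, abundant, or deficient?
deficient

Proper divisors of 2679: sum = 1 + 3 + 19 + 47 + 57 + 141 + 893 = 1161
Since 1161 < 2679, 2679 is deficient.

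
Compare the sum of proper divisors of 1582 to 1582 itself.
deficient

Proper divisors of 1582: sum = 1 + 2 + 7 + 14 + 113 + 226 + 791 = 1154
Since 1154 < 1582, 1582 is deficient.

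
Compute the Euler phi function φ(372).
120

372 = 2^2 × 3 × 31
φ(n) = n × ∏(1 - 1/p) for each prime p dividing n
φ(372) = 372 × (1 - 1/2) × (1 - 1/3) × (1 - 1/31) = 120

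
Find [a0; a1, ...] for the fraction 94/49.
[1; 1, 11, 4]

Euclidean algorithm steps:
94 = 1 × 49 + 45
49 = 1 × 45 + 4
45 = 11 × 4 + 1
4 = 4 × 1 + 0
Continued fraction: [1; 1, 11, 4]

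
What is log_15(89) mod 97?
90

Baby-step giant-step with step n = ⌈√97⌉ = 10.
Baby steps 15^j mod 97 (j:value) for j=0..9: 0:1, 1:15, 2:31, 3:77, 4:88, 5:59, 6:12, 7:83, 8:81, 9:51.
Giant-step multiplier: 15^(-10) ≡ 15^(96-10) = 15^86 ≡ 44 (mod 97).
Giant steps γ_i = 89·44^i mod 97: γ_0=89, γ_1=36, γ_2=32, γ_3=50, γ_4=66, γ_5=91, γ_6=27, γ_7=24, γ_8=86, γ_9=1 (in table at j=0).
x = i·n + j = 9·10 + 0 = 90.
Check: 15^90 ≡ 89 (mod 97).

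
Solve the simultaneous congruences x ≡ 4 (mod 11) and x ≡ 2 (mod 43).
389

Using Chinese Remainder Theorem:
M = 11 × 43 = 473
M1 = 43, M2 = 11
y1 = 43^(-1) mod 11 = 10
y2 = 11^(-1) mod 43 = 4
x = (4×43×10 + 2×11×4) mod 473 = 389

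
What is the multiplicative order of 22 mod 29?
14

29 is prime, so ord(22) divides φ(29) = 28.
Divisors of 28: 1, 2, 4, 7, 14, 28.
Repeated squaring: 22^1 ≡ 22, 22^2 ≡ 20, 22^4 ≡ 23, 22^8 ≡ 7, 22^16 ≡ 20 (mod 29).
Test 22^d mod 29 for each divisor d in increasing order:
22^1 ≡ 22
22^2 ≡ 20
22^4 ≡ 23
22^7 = 22^4·22^2·22^1 ≡ 28
22^14 = 22^8·22^4·22^2 ≡ 1  ← first divisor giving 1
The order is 14.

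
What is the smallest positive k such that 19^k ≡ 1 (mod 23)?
22

23 is prime, so ord(19) divides φ(23) = 22.
Divisors of 22: 1, 2, 11, 22.
Repeated squaring: 19^1 ≡ 19, 19^2 ≡ 16, 19^4 ≡ 3, 19^8 ≡ 9, 19^16 ≡ 12 (mod 23).
Test 19^d mod 23 for each divisor d in increasing order:
19^1 ≡ 19
19^2 ≡ 16
19^11 = 19^8·19^2·19^1 ≡ 22
19^22 = 19^16·19^4·19^2 ≡ 1  ← first divisor giving 1
The order is 22.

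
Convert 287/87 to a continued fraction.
[3; 3, 2, 1, 8]

Euclidean algorithm steps:
287 = 3 × 87 + 26
87 = 3 × 26 + 9
26 = 2 × 9 + 8
9 = 1 × 8 + 1
8 = 8 × 1 + 0
Continued fraction: [3; 3, 2, 1, 8]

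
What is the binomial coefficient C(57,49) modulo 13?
0

Using Lucas' theorem:
Write n=57 and k=49 in base 13:
n in base 13: [4, 5]
k in base 13: [3, 10]
C(57,49) mod 13 = ∏ C(n_i, k_i) mod 13
Digit binomials (mod 13): C(4,3) = 4; C(5,10) = 0 (k_i > n_i)
Product: 4 × 0 = 0 ≡ 0 (mod 13)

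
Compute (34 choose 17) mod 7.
1

Using Lucas' theorem:
Write n=34 and k=17 in base 7:
n in base 7: [4, 6]
k in base 7: [2, 3]
C(34,17) mod 7 = ∏ C(n_i, k_i) mod 7
Digit binomials (mod 7): C(4,2) = 6; C(6,3) = 20 ≡ 6
Product: 6 × 6 = 36 ≡ 1 (mod 7)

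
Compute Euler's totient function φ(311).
310

311 = 311
φ(n) = n × ∏(1 - 1/p) for each prime p dividing n
φ(311) = 311 × (1 - 1/311) = 310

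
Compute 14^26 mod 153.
25

Repeated squaring. Binary of 26 = 11010.
14^1 ≡ 14 (mod 153); 14^2 ≡ 43 (mod 153); 14^4 ≡ 13 (mod 153); 14^8 ≡ 16 (mod 153); 14^16 ≡ 103 (mod 153)
14^26 = 14^2 × 14^8 × 14^16 ≡ 25 (mod 153)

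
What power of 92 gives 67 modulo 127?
13

Baby-step giant-step with step n = ⌈√127⌉ = 12.
Baby steps 92^j mod 127 (j:value) for j=0..11: 0:1, 1:92, 2:82, 3:51, 4:120, 5:118, 6:61, 7:24, 8:49, 9:63, 10:81, 11:86.
Giant-step multiplier: 92^(-12) ≡ 92^(126-12) = 92^114 ≡ 117 (mod 127).
Giant steps γ_i = 67·117^i mod 127: γ_0=67, γ_1=92 (in table at j=1).
x = i·n + j = 1·12 + 1 = 13.
Check: 92^13 ≡ 67 (mod 127).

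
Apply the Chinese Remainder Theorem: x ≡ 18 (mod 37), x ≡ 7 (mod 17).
92

Using Chinese Remainder Theorem:
M = 37 × 17 = 629
M1 = 17, M2 = 37
y1 = 17^(-1) mod 37 = 24
y2 = 37^(-1) mod 17 = 6
x = (18×17×24 + 7×37×6) mod 629 = 92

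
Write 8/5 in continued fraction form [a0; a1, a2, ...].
[1; 1, 1, 2]

Euclidean algorithm steps:
8 = 1 × 5 + 3
5 = 1 × 3 + 2
3 = 1 × 2 + 1
2 = 2 × 1 + 0
Continued fraction: [1; 1, 1, 2]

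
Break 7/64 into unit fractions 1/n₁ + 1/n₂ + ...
1/10 + 1/107 + 1/34240

Greedy algorithm:
7/64: ceiling(64/7) = 10, use 1/10
3/320: ceiling(320/3) = 107, use 1/107
1/34240: ceiling(34240/1) = 34240, use 1/34240
Result: 7/64 = 1/10 + 1/107 + 1/34240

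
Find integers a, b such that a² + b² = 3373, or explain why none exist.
3² + 58² (a=3, b=58)

Factorization: 3373 = 3373
By Fermat: n is sum of two squares iff every prime p ≡ 3 (mod 4) appears to even power.
All primes ≡ 3 (mod 4) appear to even power.
Search a = 0, 1, 2, … for 3373 - a² a perfect square: first hit at a = 3: 3373 - 9 = 3364 = 58².
3373 = 3² + 58² = 9 + 3364 ✓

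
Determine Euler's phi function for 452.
224

452 = 2^2 × 113
φ(n) = n × ∏(1 - 1/p) for each prime p dividing n
φ(452) = 452 × (1 - 1/2) × (1 - 1/113) = 224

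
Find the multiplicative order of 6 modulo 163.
27

163 is prime, so ord(6) divides φ(163) = 162.
Divisors of 162: 1, 2, 3, 6, 9, 18, 27, 54, 81, 162.
Repeated squaring: 6^1 ≡ 6, 6^2 ≡ 36, 6^4 ≡ 155, 6^8 ≡ 64, 6^16 ≡ 21, 6^32 ≡ 115, 6^64 ≡ 22, 6^128 ≡ 158 (mod 163).
Test 6^d mod 163 for each divisor d in increasing order:
6^1 ≡ 6
6^2 ≡ 36
6^3 = 6^2·6^1 ≡ 53
6^6 = 6^4·6^2 ≡ 38
6^9 = 6^8·6^1 ≡ 58
6^18 = 6^16·6^2 ≡ 104
6^27 = 6^16·6^8·6^2·6^1 ≡ 1  ← first divisor giving 1
The order is 27.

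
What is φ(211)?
210

211 = 211
φ(n) = n × ∏(1 - 1/p) for each prime p dividing n
φ(211) = 211 × (1 - 1/211) = 210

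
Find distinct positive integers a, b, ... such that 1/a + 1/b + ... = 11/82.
1/8 + 1/110 + 1/18040

Greedy algorithm:
11/82: ceiling(82/11) = 8, use 1/8
3/328: ceiling(328/3) = 110, use 1/110
1/18040: ceiling(18040/1) = 18040, use 1/18040
Result: 11/82 = 1/8 + 1/110 + 1/18040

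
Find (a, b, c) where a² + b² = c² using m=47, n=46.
(93, 4324, 4325)

Euclid's formula: a = m² - n², b = 2mn, c = m² + n²
m = 47, n = 46
a = 47² - 46² = 2209 - 2116 = 93
b = 2 × 47 × 46 = 4324
c = 47² + 46² = 2209 + 2116 = 4325
Verification: 93² + 4324² = 8649 + 18696976 = 18705625 = 4325² ✓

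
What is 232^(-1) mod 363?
133

gcd(232, 363) = 1, so the inverse exists.
Extended Euclidean algorithm on (363, 232):
363 = 1 × 232 + 131  ⟹  131 = (1)·363 + (-1)·232
232 = 1 × 131 + 101  ⟹  101 = (-1)·363 + (2)·232
131 = 1 × 101 + 30  ⟹  30 = (2)·363 + (-3)·232
101 = 3 × 30 + 11  ⟹  11 = (-7)·363 + (11)·232
30 = 2 × 11 + 8  ⟹  8 = (16)·363 + (-25)·232
11 = 1 × 8 + 3  ⟹  3 = (-23)·363 + (36)·232
8 = 2 × 3 + 2  ⟹  2 = (62)·363 + (-97)·232
3 = 1 × 2 + 1  ⟹  1 = (-85)·363 + (133)·232
So (133)·232 ≡ 1 (mod 363), i.e. 232^(-1) ≡ 133 (mod 363).
Check: 232 × 133 = 30856 ≡ 1 (mod 363)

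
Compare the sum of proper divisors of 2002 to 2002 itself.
abundant

Proper divisors of 2002: sum = 1 + 2 + 7 + 11 + 13 + 14 + 22 + 26 + 77 + 91 + 143 + 154 + 182 + 286 + 1001 = 2030
Since 2030 > 2002, 2002 is abundant.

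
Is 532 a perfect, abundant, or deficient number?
abundant

Proper divisors of 532: sum = 1 + 2 + 4 + 7 + 14 + 19 + 28 + 38 + 76 + 133 + 266 = 588
Since 588 > 532, 532 is abundant.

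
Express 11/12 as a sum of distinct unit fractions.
1/2 + 1/3 + 1/12

Greedy algorithm:
11/12: ceiling(12/11) = 2, use 1/2
5/12: ceiling(12/5) = 3, use 1/3
1/12: ceiling(12/1) = 12, use 1/12
Result: 11/12 = 1/2 + 1/3 + 1/12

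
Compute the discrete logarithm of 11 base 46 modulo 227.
46

Baby-step giant-step with step n = ⌈√227⌉ = 16.
Baby steps 46^j mod 227 (j:value) for j=0..15: 0:1, 1:46, 2:73, 3:180, 4:108, 5:201, 6:166, 7:145, 8:87, 9:143, 10:222, 11:224, 12:89, 13:8, 14:141, 15:130.
Giant-step multiplier: 46^(-16) ≡ 46^(226-16) = 46^210 ≡ 195 (mod 227).
Giant steps γ_i = 11·195^i mod 227: γ_0=11, γ_1=102, γ_2=141 (in table at j=14).
x = i·n + j = 2·16 + 14 = 46.
Check: 46^46 ≡ 11 (mod 227).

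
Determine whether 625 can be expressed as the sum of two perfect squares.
0² + 25² (a=0, b=25)

Factorization: 625 = 5^4
By Fermat: n is sum of two squares iff every prime p ≡ 3 (mod 4) appears to even power.
All primes ≡ 3 (mod 4) appear to even power.
Search a = 0, 1, 2, … for 625 - a² a perfect square: first hit at a = 0: 625 - 0 = 625 = 25².
625 = 0² + 25² = 0 + 625 ✓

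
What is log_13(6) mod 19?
10

Baby-step giant-step with step n = ⌈√19⌉ = 5.
Baby steps 13^j mod 19 (j:value) for j=0..4: 0:1, 1:13, 2:17, 3:12, 4:4.
Giant-step multiplier: 13^(-5) ≡ 13^(18-5) = 13^13 ≡ 15 (mod 19).
Giant steps γ_i = 6·15^i mod 19: γ_0=6, γ_1=14, γ_2=1 (in table at j=0).
x = i·n + j = 2·5 + 0 = 10.
Check: 13^10 ≡ 6 (mod 19).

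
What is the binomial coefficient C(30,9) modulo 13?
0

Using Lucas' theorem:
Write n=30 and k=9 in base 13:
n in base 13: [2, 4]
k in base 13: [0, 9]
C(30,9) mod 13 = ∏ C(n_i, k_i) mod 13
Digit binomials (mod 13): C(2,0) = 1; C(4,9) = 0 (k_i > n_i)
Product: 1 × 0 = 0 ≡ 0 (mod 13)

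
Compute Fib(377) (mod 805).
657

Matrix identity: Q^n = [[F_(n+1), F_n], [F_n, F_(n-1)]] with Q = [[1,1],[1,0]].
n = 377 = 101111001₂. Square-and-multiply, entries mod 805:
Q^1 = [[1,1],[1,0]]
Q^2 = (Q^1)² = [[2,1],[1,1]]
Q^5 = (Q^2)²·Q = [[8,5],[5,3]]
Q^11 = (Q^5)²·Q = [[144,89],[89,55]]
Q^23 = (Q^11)²·Q = [[483,482],[482,1]]
Q^47 = (Q^23)²·Q = [[161,323],[323,643]]
Q^94 = (Q^47)² = [[645,482],[482,163]]
Q^188 = (Q^94)² = [[324,641],[641,488]]
Q^377 = (Q^188)²·Q = [[314,657],[657,462]]
F_377 mod 805 = Q^377[0][1] = 657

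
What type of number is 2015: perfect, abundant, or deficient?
deficient

Proper divisors of 2015: sum = 1 + 5 + 13 + 31 + 65 + 155 + 403 = 673
Since 673 < 2015, 2015 is deficient.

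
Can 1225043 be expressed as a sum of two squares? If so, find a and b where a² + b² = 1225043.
Not possible

Factorization: 1225043 = 107^3
By Fermat: n is sum of two squares iff every prime p ≡ 3 (mod 4) appears to even power.
Prime(s) ≡ 3 (mod 4) with odd exponent: [(107, 3)]
Therefore 1225043 cannot be expressed as a² + b².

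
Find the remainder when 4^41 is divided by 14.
2

Repeated squaring. Binary of 41 = 101001.
4^1 ≡ 4 (mod 14); 4^2 ≡ 2 (mod 14); 4^4 ≡ 4 (mod 14); 4^8 ≡ 2 (mod 14); 4^16 ≡ 4 (mod 14); 4^32 ≡ 2 (mod 14)
4^41 = 4^1 × 4^8 × 4^32 ≡ 2 (mod 14)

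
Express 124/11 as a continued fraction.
[11; 3, 1, 2]

Euclidean algorithm steps:
124 = 11 × 11 + 3
11 = 3 × 3 + 2
3 = 1 × 2 + 1
2 = 2 × 1 + 0
Continued fraction: [11; 3, 1, 2]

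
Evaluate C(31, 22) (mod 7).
5

Using Lucas' theorem:
Write n=31 and k=22 in base 7:
n in base 7: [4, 3]
k in base 7: [3, 1]
C(31,22) mod 7 = ∏ C(n_i, k_i) mod 7
Digit binomials (mod 7): C(4,3) = 4; C(3,1) = 3
Product: 4 × 3 = 12 ≡ 5 (mod 7)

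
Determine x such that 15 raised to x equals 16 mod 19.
2

Baby-step giant-step with step n = ⌈√19⌉ = 5.
Baby steps 15^j mod 19 (j:value) for j=0..4: 0:1, 1:15, 2:16, 3:12, 4:9.
h = 16 is already in the table at j=2, so x = 2.
Check: 15^2 ≡ 16 (mod 19).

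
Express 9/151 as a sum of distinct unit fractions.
1/17 + 1/1284 + 1/3296028

Greedy algorithm:
9/151: ceiling(151/9) = 17, use 1/17
2/2567: ceiling(2567/2) = 1284, use 1/1284
1/3296028: ceiling(3296028/1) = 3296028, use 1/3296028
Result: 9/151 = 1/17 + 1/1284 + 1/3296028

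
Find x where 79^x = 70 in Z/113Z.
95

Baby-step giant-step with step n = ⌈√113⌉ = 11.
Baby steps 79^j mod 113 (j:value) for j=0..10: 0:1, 1:79, 2:26, 3:20, 4:111, 5:68, 6:61, 7:73, 8:4, 9:90, 10:104.
Giant-step multiplier: 79^(-11) ≡ 79^(112-11) = 79^101 ≡ 89 (mod 113).
Giant steps γ_i = 70·89^i mod 113: γ_0=70, γ_1=15, γ_2=92, γ_3=52, γ_4=108, γ_5=7, γ_6=58, γ_7=77, γ_8=73 (in table at j=7).
x = i·n + j = 8·11 + 7 = 95.
Check: 79^95 ≡ 70 (mod 113).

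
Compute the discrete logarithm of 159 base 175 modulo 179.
159

Baby-step giant-step with step n = ⌈√179⌉ = 14.
Baby steps 175^j mod 179 (j:value) for j=0..13: 0:1, 1:175, 2:16, 3:115, 4:77, 5:50, 6:158, 7:84, 8:22, 9:91, 10:173, 11:24, 12:83, 13:26.
Giant-step multiplier: 175^(-14) ≡ 175^(178-14) = 175^164 ≡ 74 (mod 179).
Giant steps γ_i = 159·74^i mod 179: γ_0=159, γ_1=131, γ_2=28, γ_3=103, γ_4=104, γ_5=178, γ_6=105, γ_7=73, γ_8=32, γ_9=41, γ_10=170, γ_11=50 (in table at j=5).
x = i·n + j = 11·14 + 5 = 159.
Check: 175^159 ≡ 159 (mod 179).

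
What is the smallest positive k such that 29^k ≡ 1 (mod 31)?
10

31 is prime, so ord(29) divides φ(31) = 30.
Divisors of 30: 1, 2, 3, 5, 6, 10, 15, 30.
Repeated squaring: 29^1 ≡ 29, 29^2 ≡ 4, 29^4 ≡ 16, 29^8 ≡ 8, 29^16 ≡ 2 (mod 31).
Test 29^d mod 31 for each divisor d in increasing order:
29^1 ≡ 29
29^2 ≡ 4
29^3 = 29^2·29^1 ≡ 23
29^5 = 29^4·29^1 ≡ 30
29^6 = 29^4·29^2 ≡ 2
29^10 = 29^8·29^2 ≡ 1  ← first divisor giving 1
The order is 10.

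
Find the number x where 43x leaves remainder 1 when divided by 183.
166

gcd(43, 183) = 1, so the inverse exists.
Extended Euclidean algorithm on (183, 43):
183 = 4 × 43 + 11  ⟹  11 = (1)·183 + (-4)·43
43 = 3 × 11 + 10  ⟹  10 = (-3)·183 + (13)·43
11 = 1 × 10 + 1  ⟹  1 = (4)·183 + (-17)·43
So (-17)·43 ≡ 1 (mod 183), i.e. 43^(-1) ≡ -17 ≡ 166 (mod 183).
Check: 43 × 166 = 7138 ≡ 1 (mod 183)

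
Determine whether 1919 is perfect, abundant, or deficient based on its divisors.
deficient

Proper divisors of 1919: sum = 1 + 19 + 101 = 121
Since 121 < 1919, 1919 is deficient.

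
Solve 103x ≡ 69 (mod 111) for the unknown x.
x ≡ 33 (mod 111)

gcd(103, 111) = 1, which divides 69, so solutions exist.
Find 103^(-1) mod 111 by the extended Euclidean algorithm:
111 = 1 × 103 + 8  ⟹  8 = (1)·111 + (-1)·103
103 = 12 × 8 + 7  ⟹  7 = (-12)·111 + (13)·103
8 = 1 × 7 + 1  ⟹  1 = (13)·111 + (-14)·103
So (-14)·103 ≡ 1 (mod 111), i.e. 103^(-1) ≡ -14 ≡ 97 (mod 111).
x ≡ 97 × 69 = 6693 ≡ 33 (mod 111).
Check: 103 × 33 = 3399 ≡ 69 (mod 111).
Unique solution: x ≡ 33 (mod 111)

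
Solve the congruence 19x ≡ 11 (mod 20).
x ≡ 9 (mod 20)

gcd(19, 20) = 1, which divides 11, so solutions exist.
Find 19^(-1) mod 20 by the extended Euclidean algorithm:
20 = 1 × 19 + 1  ⟹  1 = (1)·20 + (-1)·19
So (-1)·19 ≡ 1 (mod 20), i.e. 19^(-1) ≡ -1 ≡ 19 (mod 20).
x ≡ 19 × 11 = 209 ≡ 9 (mod 20).
Check: 19 × 9 = 171 ≡ 11 (mod 20).
Unique solution: x ≡ 9 (mod 20)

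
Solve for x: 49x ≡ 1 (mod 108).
97

gcd(49, 108) = 1, so the inverse exists.
Extended Euclidean algorithm on (108, 49):
108 = 2 × 49 + 10  ⟹  10 = (1)·108 + (-2)·49
49 = 4 × 10 + 9  ⟹  9 = (-4)·108 + (9)·49
10 = 1 × 9 + 1  ⟹  1 = (5)·108 + (-11)·49
So (-11)·49 ≡ 1 (mod 108), i.e. 49^(-1) ≡ -11 ≡ 97 (mod 108).
Check: 49 × 97 = 4753 ≡ 1 (mod 108)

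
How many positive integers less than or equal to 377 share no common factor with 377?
336

377 = 13 × 29
φ(n) = n × ∏(1 - 1/p) for each prime p dividing n
φ(377) = 377 × (1 - 1/13) × (1 - 1/29) = 336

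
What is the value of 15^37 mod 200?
175

Repeated squaring. Binary of 37 = 100101.
15^1 ≡ 15 (mod 200); 15^2 ≡ 25 (mod 200); 15^4 ≡ 25 (mod 200); 15^8 ≡ 25 (mod 200); 15^16 ≡ 25 (mod 200); 15^32 ≡ 25 (mod 200)
15^37 = 15^1 × 15^4 × 15^32 ≡ 175 (mod 200)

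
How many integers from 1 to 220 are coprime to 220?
80

220 = 2^2 × 5 × 11
φ(n) = n × ∏(1 - 1/p) for each prime p dividing n
φ(220) = 220 × (1 - 1/2) × (1 - 1/5) × (1 - 1/11) = 80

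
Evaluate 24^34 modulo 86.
66

Repeated squaring. Binary of 34 = 100010.
24^1 ≡ 24 (mod 86); 24^2 ≡ 60 (mod 86); 24^4 ≡ 74 (mod 86); 24^8 ≡ 58 (mod 86); 24^16 ≡ 10 (mod 86); 24^32 ≡ 14 (mod 86)
24^34 = 24^2 × 24^32 ≡ 66 (mod 86)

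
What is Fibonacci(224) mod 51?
21

Matrix identity: Q^n = [[F_(n+1), F_n], [F_n, F_(n-1)]] with Q = [[1,1],[1,0]].
n = 224 = 11100000₂. Square-and-multiply, entries mod 51:
Q^1 = [[1,1],[1,0]]
Q^3 = (Q^1)²·Q = [[3,2],[2,1]]
Q^7 = (Q^3)²·Q = [[21,13],[13,8]]
Q^14 = (Q^7)² = [[49,20],[20,29]]
Q^28 = (Q^14)² = [[47,30],[30,17]]
Q^56 = (Q^28)² = [[49,33],[33,16]]
Q^112 = (Q^56)² = [[22,3],[3,19]]
Q^224 = (Q^112)² = [[34,21],[21,13]]
F_224 mod 51 = Q^224[0][1] = 21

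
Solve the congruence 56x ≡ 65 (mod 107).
x ≡ 26 (mod 107)

gcd(56, 107) = 1, which divides 65, so solutions exist.
Find 56^(-1) mod 107 by the extended Euclidean algorithm:
107 = 1 × 56 + 51  ⟹  51 = (1)·107 + (-1)·56
56 = 1 × 51 + 5  ⟹  5 = (-1)·107 + (2)·56
51 = 10 × 5 + 1  ⟹  1 = (11)·107 + (-21)·56
So (-21)·56 ≡ 1 (mod 107), i.e. 56^(-1) ≡ -21 ≡ 86 (mod 107).
x ≡ 86 × 65 = 5590 ≡ 26 (mod 107).
Check: 56 × 26 = 1456 ≡ 65 (mod 107).
Unique solution: x ≡ 26 (mod 107)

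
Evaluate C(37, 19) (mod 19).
1

Using Lucas' theorem:
Write n=37 and k=19 in base 19:
n in base 19: [1, 18]
k in base 19: [1, 0]
C(37,19) mod 19 = ∏ C(n_i, k_i) mod 19
Digit binomials (mod 19): C(1,1) = 1; C(18,0) = 1
Product: 1 × 1 = 1 ≡ 1 (mod 19)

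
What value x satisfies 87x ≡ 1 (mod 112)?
103

gcd(87, 112) = 1, so the inverse exists.
Extended Euclidean algorithm on (112, 87):
112 = 1 × 87 + 25  ⟹  25 = (1)·112 + (-1)·87
87 = 3 × 25 + 12  ⟹  12 = (-3)·112 + (4)·87
25 = 2 × 12 + 1  ⟹  1 = (7)·112 + (-9)·87
So (-9)·87 ≡ 1 (mod 112), i.e. 87^(-1) ≡ -9 ≡ 103 (mod 112).
Check: 87 × 103 = 8961 ≡ 1 (mod 112)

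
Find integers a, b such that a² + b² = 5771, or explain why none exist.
Not possible

Factorization: 5771 = 29 × 199
By Fermat: n is sum of two squares iff every prime p ≡ 3 (mod 4) appears to even power.
Prime(s) ≡ 3 (mod 4) with odd exponent: [(199, 1)]
Therefore 5771 cannot be expressed as a² + b².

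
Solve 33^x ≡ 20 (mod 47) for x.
15

Baby-step giant-step with step n = ⌈√47⌉ = 7.
Baby steps 33^j mod 47 (j:value) for j=0..6: 0:1, 1:33, 2:8, 3:29, 4:17, 5:44, 6:42.
Giant-step multiplier: 33^(-7) ≡ 33^(46-7) = 33^39 ≡ 45 (mod 47).
Giant steps γ_i = 20·45^i mod 47: γ_0=20, γ_1=7, γ_2=33 (in table at j=1).
x = i·n + j = 2·7 + 1 = 15.
Check: 33^15 ≡ 20 (mod 47).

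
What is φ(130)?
48

130 = 2 × 5 × 13
φ(n) = n × ∏(1 - 1/p) for each prime p dividing n
φ(130) = 130 × (1 - 1/2) × (1 - 1/5) × (1 - 1/13) = 48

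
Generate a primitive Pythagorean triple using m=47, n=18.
(1885, 1692, 2533)

Euclid's formula: a = m² - n², b = 2mn, c = m² + n²
m = 47, n = 18
a = 47² - 18² = 2209 - 324 = 1885
b = 2 × 47 × 18 = 1692
c = 47² + 18² = 2209 + 324 = 2533
Verification: 1885² + 1692² = 3553225 + 2862864 = 6416089 = 2533² ✓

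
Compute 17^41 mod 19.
6

Repeated squaring. Binary of 41 = 101001.
17^1 ≡ 17 (mod 19); 17^2 ≡ 4 (mod 19); 17^4 ≡ 16 (mod 19); 17^8 ≡ 9 (mod 19); 17^16 ≡ 5 (mod 19); 17^32 ≡ 6 (mod 19)
17^41 = 17^1 × 17^8 × 17^32 ≡ 6 (mod 19)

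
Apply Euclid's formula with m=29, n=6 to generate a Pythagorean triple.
(805, 348, 877)

Euclid's formula: a = m² - n², b = 2mn, c = m² + n²
m = 29, n = 6
a = 29² - 6² = 841 - 36 = 805
b = 2 × 29 × 6 = 348
c = 29² + 6² = 841 + 36 = 877
Verification: 805² + 348² = 648025 + 121104 = 769129 = 877² ✓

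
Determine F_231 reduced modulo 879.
112

Matrix identity: Q^n = [[F_(n+1), F_n], [F_n, F_(n-1)]] with Q = [[1,1],[1,0]].
n = 231 = 11100111₂. Square-and-multiply, entries mod 879:
Q^1 = [[1,1],[1,0]]
Q^3 = (Q^1)²·Q = [[3,2],[2,1]]
Q^7 = (Q^3)²·Q = [[21,13],[13,8]]
Q^14 = (Q^7)² = [[610,377],[377,233]]
Q^28 = (Q^14)² = [[14,492],[492,401]]
Q^57 = (Q^28)²·Q = [[787,535],[535,252]]
Q^115 = (Q^57)²·Q = [[561,224],[224,337]]
Q^231 = (Q^115)²·Q = [[852,112],[112,740]]
F_231 mod 879 = Q^231[0][1] = 112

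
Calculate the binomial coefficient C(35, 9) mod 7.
0

Using Lucas' theorem:
Write n=35 and k=9 in base 7:
n in base 7: [5, 0]
k in base 7: [1, 2]
C(35,9) mod 7 = ∏ C(n_i, k_i) mod 7
Digit binomials (mod 7): C(5,1) = 5; C(0,2) = 0 (k_i > n_i)
Product: 5 × 0 = 0 ≡ 0 (mod 7)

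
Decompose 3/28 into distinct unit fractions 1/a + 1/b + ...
1/10 + 1/140

Greedy algorithm:
3/28: ceiling(28/3) = 10, use 1/10
1/140: ceiling(140/1) = 140, use 1/140
Result: 3/28 = 1/10 + 1/140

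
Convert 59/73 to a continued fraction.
[0; 1, 4, 4, 1, 2]

Euclidean algorithm steps:
59 = 0 × 73 + 59
73 = 1 × 59 + 14
59 = 4 × 14 + 3
14 = 4 × 3 + 2
3 = 1 × 2 + 1
2 = 2 × 1 + 0
Continued fraction: [0; 1, 4, 4, 1, 2]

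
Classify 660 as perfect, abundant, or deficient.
abundant

Proper divisors of 660: sum = 1 + 2 + 3 + 4 + 5 + 6 + 10 + 11 + ... + 132 + 165 + 220 + 330 (23 divisors) = 1356
Since 1356 > 660, 660 is abundant.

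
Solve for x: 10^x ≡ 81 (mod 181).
92

Baby-step giant-step with step n = ⌈√181⌉ = 14.
Baby steps 10^j mod 181 (j:value) for j=0..13: 0:1, 1:10, 2:100, 3:95, 4:45, 5:88, 6:156, 7:112, 8:34, 9:159, 10:142, 11:153, 12:82, 13:96.
Giant-step multiplier: 10^(-14) ≡ 10^(180-14) = 10^166 ≡ 79 (mod 181).
Giant steps γ_i = 81·79^i mod 181: γ_0=81, γ_1=64, γ_2=169, γ_3=138, γ_4=42, γ_5=60, γ_6=34 (in table at j=8).
x = i·n + j = 6·14 + 8 = 92.
Check: 10^92 ≡ 81 (mod 181).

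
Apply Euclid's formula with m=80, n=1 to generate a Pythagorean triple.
(6399, 160, 6401)

Euclid's formula: a = m² - n², b = 2mn, c = m² + n²
m = 80, n = 1
a = 80² - 1² = 6400 - 1 = 6399
b = 2 × 80 × 1 = 160
c = 80² + 1² = 6400 + 1 = 6401
Verification: 6399² + 160² = 40947201 + 25600 = 40972801 = 6401² ✓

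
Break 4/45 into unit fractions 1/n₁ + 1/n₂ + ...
1/12 + 1/180

Greedy algorithm:
4/45: ceiling(45/4) = 12, use 1/12
1/180: ceiling(180/1) = 180, use 1/180
Result: 4/45 = 1/12 + 1/180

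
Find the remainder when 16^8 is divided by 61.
57

Repeated squaring. Binary of 8 = 1000.
16^1 ≡ 16 (mod 61); 16^2 ≡ 12 (mod 61); 16^4 ≡ 22 (mod 61); 16^8 ≡ 57 (mod 61)
16^8 = 16^8 ≡ 57 (mod 61)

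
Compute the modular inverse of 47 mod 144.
95

gcd(47, 144) = 1, so the inverse exists.
Extended Euclidean algorithm on (144, 47):
144 = 3 × 47 + 3  ⟹  3 = (1)·144 + (-3)·47
47 = 15 × 3 + 2  ⟹  2 = (-15)·144 + (46)·47
3 = 1 × 2 + 1  ⟹  1 = (16)·144 + (-49)·47
So (-49)·47 ≡ 1 (mod 144), i.e. 47^(-1) ≡ -49 ≡ 95 (mod 144).
Check: 47 × 95 = 4465 ≡ 1 (mod 144)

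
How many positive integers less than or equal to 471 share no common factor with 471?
312

471 = 3 × 157
φ(n) = n × ∏(1 - 1/p) for each prime p dividing n
φ(471) = 471 × (1 - 1/3) × (1 - 1/157) = 312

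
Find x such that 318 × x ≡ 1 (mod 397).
201

gcd(318, 397) = 1, so the inverse exists.
Extended Euclidean algorithm on (397, 318):
397 = 1 × 318 + 79  ⟹  79 = (1)·397 + (-1)·318
318 = 4 × 79 + 2  ⟹  2 = (-4)·397 + (5)·318
79 = 39 × 2 + 1  ⟹  1 = (157)·397 + (-196)·318
So (-196)·318 ≡ 1 (mod 397), i.e. 318^(-1) ≡ -196 ≡ 201 (mod 397).
Check: 318 × 201 = 63918 ≡ 1 (mod 397)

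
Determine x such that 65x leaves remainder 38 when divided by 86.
x ≡ 76 (mod 86)

gcd(65, 86) = 1, which divides 38, so solutions exist.
Find 65^(-1) mod 86 by the extended Euclidean algorithm:
86 = 1 × 65 + 21  ⟹  21 = (1)·86 + (-1)·65
65 = 3 × 21 + 2  ⟹  2 = (-3)·86 + (4)·65
21 = 10 × 2 + 1  ⟹  1 = (31)·86 + (-41)·65
So (-41)·65 ≡ 1 (mod 86), i.e. 65^(-1) ≡ -41 ≡ 45 (mod 86).
x ≡ 45 × 38 = 1710 ≡ 76 (mod 86).
Check: 65 × 76 = 4940 ≡ 38 (mod 86).
Unique solution: x ≡ 76 (mod 86)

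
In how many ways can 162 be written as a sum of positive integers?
129913904637

p(n) counts ways to write n as a sum of positive integers (order ignored).
Euler's pentagonal recurrence: p(k) = p(k-1) + p(k-2) - p(k-5) - p(k-7) + p(k-12) + p(k-15) - ... (offsets j(3j∓1)/2, signs ++--, p(0)=1, p(<0)=0).
DP table for k = 0..161: p(0)=1, p(1)=1, p(2)=2, p(3)=3, p(4)=5, p(5)=7, p(6)=11, p(7)=15, p(8)=22, p(9)=30, p(10)=42, p(11)=56, p(12)=77, p(13)=101, p(14)=135, p(15)=176, p(16)=231, p(17)=297, p(18)=385, p(19)=490, p(20)=627, p(21)=792, p(22)=1002, p(23)=1255, p(24)=1575, p(25)=1958, p(26)=2436, p(27)=3010, p(28)=3718, p(29)=4565, p(30)=5604, p(31)=6842, p(32)=8349, p(33)=10143, p(34)=12310, p(35)=14883, p(36)=17977, p(37)=21637, p(38)=26015, p(39)=31185, p(40)=37338, p(41)=44583, p(42)=53174, p(43)=63261, p(44)=75175, p(45)=89134, p(46)=105558, p(47)=124754, p(48)=147273, p(49)=173525, p(50)=204226, p(51)=239943, p(52)=281589, p(53)=329931, p(54)=386155, p(55)=451276, p(56)=526823, p(57)=614154, p(58)=715220, p(59)=831820, p(60)=966467, p(61)=1121505, p(62)=1300156, p(63)=1505499, p(64)=1741630, p(65)=2012558, p(66)=2323520, p(67)=2679689, p(68)=3087735, p(69)=3554345, p(70)=4087968, p(71)=4697205, p(72)=5392783, p(73)=6185689, p(74)=7089500, p(75)=8118264, p(76)=9289091, p(77)=10619863, p(78)=12132164, p(79)=13848650, p(80)=15796476, p(81)=18004327, p(82)=20506255, p(83)=23338469, p(84)=26543660, p(85)=30167357, p(86)=34262962, p(87)=38887673, p(88)=44108109, p(89)=49995925, p(90)=56634173, p(91)=64112359, p(92)=72533807, p(93)=82010177, p(94)=92669720, p(95)=104651419, p(96)=118114304, p(97)=133230930, p(98)=150198136, p(99)=169229875, p(100)=190569292, p(101)=214481126, p(102)=241265379, p(103)=271248950, p(104)=304801365, p(105)=342325709, p(106)=384276336, p(107)=431149389, p(108)=483502844, p(109)=541946240, p(110)=607163746, p(111)=679903203, p(112)=761002156, p(113)=851376628, p(114)=952050665, p(115)=1064144451, p(116)=1188908248, p(117)=1327710076, p(118)=1482074143, p(119)=1653668665, p(120)=1844349560, p(121)=2056148051, p(122)=2291320912, p(123)=2552338241, p(124)=2841940500, p(125)=3163127352, p(126)=3519222692, p(127)=3913864295, p(128)=4351078600, p(129)=4835271870, p(130)=5371315400, p(131)=5964539504, p(132)=6620830889, p(133)=7346629512, p(134)=8149040695, p(135)=9035836076, p(136)=10015581680, p(137)=11097645016, p(138)=12292341831, p(139)=13610949895, p(140)=15065878135, p(141)=16670689208, p(142)=18440293320, p(143)=20390982757, p(144)=22540654445, p(145)=24908858009, p(146)=27517052599, p(147)=30388671978, p(148)=33549419497, p(149)=37027355200, p(150)=40853235313, p(151)=45060624582, p(152)=49686288421, p(153)=54770336324, p(154)=60356673280, p(155)=66493182097, p(156)=73232243759, p(157)=80630964769, p(158)=88751778802, p(159)=97662728555, p(160)=107438159466, p(161)=118159068427.
Final step: p(162) = p(161) + p(160) - p(157) - p(155) + p(150) + p(147) - p(140) - p(136) + p(127) + p(122) - p(111) - p(105) + p(92) + p(85) - p(70) - p(62) + p(45) + p(36) - p(17) - p(7)
= 118159068427 + 107438159466 - 80630964769 - 66493182097 + 40853235313 + 30388671978 - 15065878135 - 10015581680 + 3913864295 + 2291320912 - 679903203 - 342325709 + 72533807 + 30167357 - 4087968 - 1300156 + 89134 + 17977 - 297 - 15
= 129913904637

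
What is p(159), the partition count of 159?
97662728555

p(n) counts ways to write n as a sum of positive integers (order ignored).
Euler's pentagonal recurrence: p(k) = p(k-1) + p(k-2) - p(k-5) - p(k-7) + p(k-12) + p(k-15) - ... (offsets j(3j∓1)/2, signs ++--, p(0)=1, p(<0)=0).
DP table for k = 0..158: p(0)=1, p(1)=1, p(2)=2, p(3)=3, p(4)=5, p(5)=7, p(6)=11, p(7)=15, p(8)=22, p(9)=30, p(10)=42, p(11)=56, p(12)=77, p(13)=101, p(14)=135, p(15)=176, p(16)=231, p(17)=297, p(18)=385, p(19)=490, p(20)=627, p(21)=792, p(22)=1002, p(23)=1255, p(24)=1575, p(25)=1958, p(26)=2436, p(27)=3010, p(28)=3718, p(29)=4565, p(30)=5604, p(31)=6842, p(32)=8349, p(33)=10143, p(34)=12310, p(35)=14883, p(36)=17977, p(37)=21637, p(38)=26015, p(39)=31185, p(40)=37338, p(41)=44583, p(42)=53174, p(43)=63261, p(44)=75175, p(45)=89134, p(46)=105558, p(47)=124754, p(48)=147273, p(49)=173525, p(50)=204226, p(51)=239943, p(52)=281589, p(53)=329931, p(54)=386155, p(55)=451276, p(56)=526823, p(57)=614154, p(58)=715220, p(59)=831820, p(60)=966467, p(61)=1121505, p(62)=1300156, p(63)=1505499, p(64)=1741630, p(65)=2012558, p(66)=2323520, p(67)=2679689, p(68)=3087735, p(69)=3554345, p(70)=4087968, p(71)=4697205, p(72)=5392783, p(73)=6185689, p(74)=7089500, p(75)=8118264, p(76)=9289091, p(77)=10619863, p(78)=12132164, p(79)=13848650, p(80)=15796476, p(81)=18004327, p(82)=20506255, p(83)=23338469, p(84)=26543660, p(85)=30167357, p(86)=34262962, p(87)=38887673, p(88)=44108109, p(89)=49995925, p(90)=56634173, p(91)=64112359, p(92)=72533807, p(93)=82010177, p(94)=92669720, p(95)=104651419, p(96)=118114304, p(97)=133230930, p(98)=150198136, p(99)=169229875, p(100)=190569292, p(101)=214481126, p(102)=241265379, p(103)=271248950, p(104)=304801365, p(105)=342325709, p(106)=384276336, p(107)=431149389, p(108)=483502844, p(109)=541946240, p(110)=607163746, p(111)=679903203, p(112)=761002156, p(113)=851376628, p(114)=952050665, p(115)=1064144451, p(116)=1188908248, p(117)=1327710076, p(118)=1482074143, p(119)=1653668665, p(120)=1844349560, p(121)=2056148051, p(122)=2291320912, p(123)=2552338241, p(124)=2841940500, p(125)=3163127352, p(126)=3519222692, p(127)=3913864295, p(128)=4351078600, p(129)=4835271870, p(130)=5371315400, p(131)=5964539504, p(132)=6620830889, p(133)=7346629512, p(134)=8149040695, p(135)=9035836076, p(136)=10015581680, p(137)=11097645016, p(138)=12292341831, p(139)=13610949895, p(140)=15065878135, p(141)=16670689208, p(142)=18440293320, p(143)=20390982757, p(144)=22540654445, p(145)=24908858009, p(146)=27517052599, p(147)=30388671978, p(148)=33549419497, p(149)=37027355200, p(150)=40853235313, p(151)=45060624582, p(152)=49686288421, p(153)=54770336324, p(154)=60356673280, p(155)=66493182097, p(156)=73232243759, p(157)=80630964769, p(158)=88751778802.
Final step: p(159) = p(158) + p(157) - p(154) - p(152) + p(147) + p(144) - p(137) - p(133) + p(124) + p(119) - p(108) - p(102) + p(89) + p(82) - p(67) - p(59) + p(42) + p(33) - p(14) - p(4)
= 88751778802 + 80630964769 - 60356673280 - 49686288421 + 30388671978 + 22540654445 - 11097645016 - 7346629512 + 2841940500 + 1653668665 - 483502844 - 241265379 + 49995925 + 20506255 - 2679689 - 831820 + 53174 + 10143 - 135 - 5
= 97662728555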